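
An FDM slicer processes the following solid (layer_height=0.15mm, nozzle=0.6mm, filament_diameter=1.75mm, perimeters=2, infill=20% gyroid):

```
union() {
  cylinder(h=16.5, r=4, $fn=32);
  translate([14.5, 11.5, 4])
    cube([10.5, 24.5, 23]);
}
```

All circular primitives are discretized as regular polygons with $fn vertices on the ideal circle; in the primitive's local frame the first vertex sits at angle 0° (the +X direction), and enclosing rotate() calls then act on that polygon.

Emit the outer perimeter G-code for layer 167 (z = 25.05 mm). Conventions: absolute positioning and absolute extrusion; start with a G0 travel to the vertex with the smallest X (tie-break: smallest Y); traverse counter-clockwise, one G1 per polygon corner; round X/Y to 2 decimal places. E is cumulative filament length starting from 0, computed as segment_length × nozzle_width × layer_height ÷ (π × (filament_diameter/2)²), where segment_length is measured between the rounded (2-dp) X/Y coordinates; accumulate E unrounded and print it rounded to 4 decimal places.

At z = 25.05 mm: the cylinder is absent (z outside [0, 16.5]); the cube at (14.5, 11.5) is present — its section is the full 10.5×24.5 rectangle; Merging all regions: only the 10.5×24.5 cube at (14.5, 11.5) is present, so the union is just that shape — 1 connected region. The outline is a single polygon with 4 vertices. Extrusion per mm of travel: 0.6 × 0.15 / (π × 0.875²) = 0.037418. Accumulating E over each segment gives final E = 2.6192.

G0 X14.50 Y11.50 Z25.05
G1 X25.00 Y11.50 E0.3929
G1 X25.00 Y36.00 E1.3096
G1 X14.50 Y36.00 E1.7025
G1 X14.50 Y11.50 E2.6192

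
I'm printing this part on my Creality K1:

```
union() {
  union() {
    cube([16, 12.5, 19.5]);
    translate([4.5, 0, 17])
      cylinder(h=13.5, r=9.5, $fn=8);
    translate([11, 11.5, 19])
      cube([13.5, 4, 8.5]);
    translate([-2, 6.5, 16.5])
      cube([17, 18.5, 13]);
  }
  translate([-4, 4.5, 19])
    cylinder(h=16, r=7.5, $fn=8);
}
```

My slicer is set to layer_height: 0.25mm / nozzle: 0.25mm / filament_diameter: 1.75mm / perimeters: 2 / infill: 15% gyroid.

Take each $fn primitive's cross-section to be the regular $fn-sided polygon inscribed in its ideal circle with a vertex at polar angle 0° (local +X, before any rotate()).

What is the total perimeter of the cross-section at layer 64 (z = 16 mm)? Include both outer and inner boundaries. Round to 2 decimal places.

At z = 16 mm: the cube (footprint 16×12.5) is included at this height (perimeter 57.00 mm); the cylinder at (4.5, 0) does not reach this height (z outside [17, 30.5]); the cube at (11, 11.5) does not reach this height (z outside [19, 27.5]); the cube at (-2, 6.5) is not intersected at this z (z outside [16.5, 29.5]); Taking the union: only the 16×12.5 cube is present, so the union is just that shape — boundary = 57.00 mm; the cylinder at (-4, 4.5) is not intersected at this z (z outside [19, 35]); Taking the union: only that combined region is present, so the union is just that shape — boundary = 57.00 mm. Overall, the cross-section is a single solid region. Total boundary length (outer) = 57.00 mm.

57.00 mm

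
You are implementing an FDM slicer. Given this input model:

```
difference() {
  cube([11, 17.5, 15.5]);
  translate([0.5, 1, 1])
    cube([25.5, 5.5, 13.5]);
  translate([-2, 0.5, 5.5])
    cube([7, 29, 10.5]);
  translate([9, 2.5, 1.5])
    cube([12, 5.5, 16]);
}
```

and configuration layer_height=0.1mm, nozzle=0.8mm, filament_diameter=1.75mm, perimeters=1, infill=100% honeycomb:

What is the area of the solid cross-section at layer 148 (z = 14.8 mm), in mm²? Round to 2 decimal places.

96.50 mm²

At z = 14.8 mm: the 11×17.5 cube contributes its full rectangle (area 192.50 mm²); the cube at (0.5, 1) is not intersected at this z (z outside [1, 14.5]); the cube at (-2, 0.5) is present — its section is the full 7×29 rectangle (area 203.00 mm²); the cube at (9, 2.5) is present — its section is the full 12×5.5 rectangle (area 66.00 mm²); After the difference (first − rest): starting from the 11×17.5 cube (192.50 mm²), the 7×29 cube at (-2, 0.5) partially overlaps it — only the 85.00 mm² overlap (of its 203.00 mm²) is removed, clipping the outline; the 12×5.5 cube at (9, 2.5) partially overlaps it — only the 11.00 mm² overlap (of its 66.00 mm²) is removed, clipping the outline — area = 96.50 mm². Overall, the cross-section is a single solid region. Net area = 96.50 mm².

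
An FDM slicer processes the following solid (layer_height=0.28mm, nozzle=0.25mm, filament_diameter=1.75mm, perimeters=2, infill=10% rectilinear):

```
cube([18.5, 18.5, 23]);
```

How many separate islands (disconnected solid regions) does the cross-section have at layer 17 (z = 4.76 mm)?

At z = 4.76 mm: the 18.5×18.5 cube contributes its full rectangle. Overall, the cross-section is a single solid region. Island count = 1.

1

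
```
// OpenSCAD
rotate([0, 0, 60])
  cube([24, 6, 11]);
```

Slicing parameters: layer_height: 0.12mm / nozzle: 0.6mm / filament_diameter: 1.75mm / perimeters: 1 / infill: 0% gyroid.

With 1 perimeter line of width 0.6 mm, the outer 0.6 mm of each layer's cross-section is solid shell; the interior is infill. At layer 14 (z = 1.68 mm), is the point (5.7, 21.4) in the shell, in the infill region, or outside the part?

shell

At z = 1.68 mm: the cube is present — its section is the full 24×6 rectangle; (rotated 60° about Z; rotation is an isometry so areas/perimeters/island counts are preserved). Overall, the cross-section is a single solid region. Undo the 60° rotation: the query point maps to (21.383, 5.764) in the un-rotated model frame. The nearest boundary edge runs (24.00, 6.00)→(0.00, 6.00); distance from the point to it = 0.24 mm. The point is inside the cross-section, 0.24 mm from the nearest boundary — within the 0.6 mm shell band (1 × 0.6).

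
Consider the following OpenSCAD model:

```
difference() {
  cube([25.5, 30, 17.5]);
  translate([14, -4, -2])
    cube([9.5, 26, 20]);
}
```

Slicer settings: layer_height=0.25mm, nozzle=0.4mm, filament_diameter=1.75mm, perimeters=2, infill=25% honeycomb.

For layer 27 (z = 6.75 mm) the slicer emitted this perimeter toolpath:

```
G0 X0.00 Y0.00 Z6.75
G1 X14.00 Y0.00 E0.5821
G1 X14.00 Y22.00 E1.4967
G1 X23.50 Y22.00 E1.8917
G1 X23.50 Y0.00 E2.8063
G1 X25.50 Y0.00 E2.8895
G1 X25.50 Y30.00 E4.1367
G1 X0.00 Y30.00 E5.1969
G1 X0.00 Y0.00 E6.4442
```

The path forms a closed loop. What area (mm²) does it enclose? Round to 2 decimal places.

556.00 mm²

Apply the shoelace formula to the sequence of (X, Y) vertices; enclosed area = 556.00 mm².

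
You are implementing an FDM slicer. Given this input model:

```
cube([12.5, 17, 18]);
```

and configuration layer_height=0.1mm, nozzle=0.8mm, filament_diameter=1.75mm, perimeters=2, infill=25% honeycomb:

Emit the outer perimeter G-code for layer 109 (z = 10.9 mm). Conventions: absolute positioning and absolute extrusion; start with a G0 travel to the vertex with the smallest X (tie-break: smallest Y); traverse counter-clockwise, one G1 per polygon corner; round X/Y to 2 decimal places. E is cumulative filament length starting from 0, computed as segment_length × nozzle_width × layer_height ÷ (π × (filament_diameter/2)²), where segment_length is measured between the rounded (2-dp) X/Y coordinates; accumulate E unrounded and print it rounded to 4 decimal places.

At z = 10.9 mm: the cube (footprint 12.5×17) is included at this height. The outline is a single polygon with 4 vertices. Extrusion per mm of travel: 0.8 × 0.1 / (π × 0.875²) = 0.033260. Accumulating E over each segment gives final E = 1.9623.

G0 X0.00 Y0.00 Z10.90
G1 X12.50 Y0.00 E0.4158
G1 X12.50 Y17.00 E0.9812
G1 X0.00 Y17.00 E1.3969
G1 X0.00 Y0.00 E1.9623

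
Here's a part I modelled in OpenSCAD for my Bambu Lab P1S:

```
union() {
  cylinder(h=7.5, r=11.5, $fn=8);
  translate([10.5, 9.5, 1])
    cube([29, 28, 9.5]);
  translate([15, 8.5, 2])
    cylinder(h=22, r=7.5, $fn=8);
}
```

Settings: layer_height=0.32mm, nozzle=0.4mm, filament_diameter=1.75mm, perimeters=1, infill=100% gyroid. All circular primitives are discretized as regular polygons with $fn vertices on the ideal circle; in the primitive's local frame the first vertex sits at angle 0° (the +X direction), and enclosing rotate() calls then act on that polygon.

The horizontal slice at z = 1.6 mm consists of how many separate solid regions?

At z = 1.6 mm: the r=11.5 cylinder contributes a regular 8-gon of circumradius 11.5; the 29×28 cube at (10.5, 9.5) contributes its full rectangle; the cylinder at (15, 8.5) is not intersected at this z (z outside [2, 24]); Taking the union: the 2 present regions are separate (no shared area or edge), so areas and boundary lengths simply add and each stays a separate island — 2 connected regions. The result has 2 disconnected regions.

2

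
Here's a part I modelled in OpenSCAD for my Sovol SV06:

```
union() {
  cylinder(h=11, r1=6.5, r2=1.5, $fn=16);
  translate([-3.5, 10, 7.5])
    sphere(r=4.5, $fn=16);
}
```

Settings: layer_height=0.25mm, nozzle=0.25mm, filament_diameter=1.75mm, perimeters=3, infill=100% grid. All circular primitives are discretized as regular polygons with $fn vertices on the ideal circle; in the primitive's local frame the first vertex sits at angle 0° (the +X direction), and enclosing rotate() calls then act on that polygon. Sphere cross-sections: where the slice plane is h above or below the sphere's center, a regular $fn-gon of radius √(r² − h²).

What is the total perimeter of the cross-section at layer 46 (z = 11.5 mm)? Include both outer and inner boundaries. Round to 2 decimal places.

At z = 11.5 mm: the cone is not intersected at this z (z outside [0, 11]); the r=4.5 sphere at (-3.5, 10) slices to a regular 16-gon of circumradius 2.062 (√(r²−h²) with h=4 from center) (perimeter = 2·16·2.062·sin(180°/16) = 12.87 mm); Taking the union: only the r=4.5 sphere at (-3.5, 10) is present, so the union is just that shape — boundary = 12.87 mm. Overall, the cross-section is a single solid region. Total boundary length (outer) = 12.87 mm.

12.87 mm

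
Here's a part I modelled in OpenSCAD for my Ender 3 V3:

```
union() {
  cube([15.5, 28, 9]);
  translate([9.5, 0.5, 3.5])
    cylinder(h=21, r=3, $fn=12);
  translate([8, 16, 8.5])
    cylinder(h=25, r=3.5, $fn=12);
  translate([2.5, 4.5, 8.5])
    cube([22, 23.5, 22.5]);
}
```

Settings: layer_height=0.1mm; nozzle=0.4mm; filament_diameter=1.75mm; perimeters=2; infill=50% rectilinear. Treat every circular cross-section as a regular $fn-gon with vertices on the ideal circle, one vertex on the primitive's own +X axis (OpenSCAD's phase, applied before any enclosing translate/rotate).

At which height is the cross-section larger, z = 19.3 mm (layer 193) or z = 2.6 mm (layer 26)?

layer 193 (z = 19.3 mm)

Layer 193 (z = 19.3): the cube is absent (z outside [0, 9]); the r=3 cylinder at (9.5, 0.5) gives a regular 12-gon of circumradius 3 (constant along its height) (area = (12/2)·3.000²·sin(360°/12) = 27.00 mm²); the r=3.5 cylinder at (8, 16) contributes a regular 12-gon of circumradius 3.5 (area = (12/2)·3.500²·sin(360°/12) = 36.75 mm²); the 22×23.5 cube at (2.5, 4.5) contributes its full rectangle (area 517.00 mm²); Combining (union): the regions partially overlap — summed areas 580.75 mm² minus the doubly-counted overlap 36.75 mm² gives 544.00 mm² — area = 544.00 mm². So its area = 544.00 mm². Layer 26 (z = 2.6): the 15.5×28 cube contributes its full rectangle (area 434.00 mm²); the cylinder at (9.5, 0.5) is not intersected at this z (z outside [3.5, 24.5]); the cylinder at (8, 16) is not intersected at this z (z outside [8.5, 33.5]); the cube at (2.5, 4.5) does not reach this height (z outside [8.5, 31]); Taking the union: only the 15.5×28 cube is present, so the union is just that shape — area = 434.00 mm². So its area = 434.00 mm². Layer 193 is larger (544.00 vs 434.00 mm²).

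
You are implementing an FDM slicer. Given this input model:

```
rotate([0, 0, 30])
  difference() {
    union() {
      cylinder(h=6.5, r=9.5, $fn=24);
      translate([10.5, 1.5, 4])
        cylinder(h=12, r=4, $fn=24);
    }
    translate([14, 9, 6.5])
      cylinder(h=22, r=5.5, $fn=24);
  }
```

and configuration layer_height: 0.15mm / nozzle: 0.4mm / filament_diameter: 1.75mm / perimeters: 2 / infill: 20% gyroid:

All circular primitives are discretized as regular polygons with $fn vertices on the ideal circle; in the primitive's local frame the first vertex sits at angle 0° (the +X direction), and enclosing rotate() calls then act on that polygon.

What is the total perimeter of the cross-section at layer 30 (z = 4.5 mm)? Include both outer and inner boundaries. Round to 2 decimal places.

At z = 4.5 mm: the cylinder: section is a regular 24-gon, circumradius r=9.5 (perimeter = 2·24·9.500·sin(180°/24) = 59.52 mm); the cylinder at (10.5, 1.5): section is a regular 24-gon, circumradius r=4 (perimeter = 2·24·4.000·sin(180°/24) = 25.06 mm); Merging all regions: the regions partially overlap (shared area 13.95 mm²), so the edge portions inside another operand are dropped and the merged outline is re-measured after clipping — boundary = 68.57 mm; the cylinder at (14, 9) does not reach this height (z outside [6.5, 28.5]); Subtracting the remaining from the first: none of the subtracted shapes is present at this height, so that combined region is unchanged — boundary = 68.57 mm; (whole slice rotated 30° about Z — lengths, areas and connectivity unchanged). Overall, the cross-section is a single solid region. Total boundary length (outer) = 68.57 mm.

68.57 mm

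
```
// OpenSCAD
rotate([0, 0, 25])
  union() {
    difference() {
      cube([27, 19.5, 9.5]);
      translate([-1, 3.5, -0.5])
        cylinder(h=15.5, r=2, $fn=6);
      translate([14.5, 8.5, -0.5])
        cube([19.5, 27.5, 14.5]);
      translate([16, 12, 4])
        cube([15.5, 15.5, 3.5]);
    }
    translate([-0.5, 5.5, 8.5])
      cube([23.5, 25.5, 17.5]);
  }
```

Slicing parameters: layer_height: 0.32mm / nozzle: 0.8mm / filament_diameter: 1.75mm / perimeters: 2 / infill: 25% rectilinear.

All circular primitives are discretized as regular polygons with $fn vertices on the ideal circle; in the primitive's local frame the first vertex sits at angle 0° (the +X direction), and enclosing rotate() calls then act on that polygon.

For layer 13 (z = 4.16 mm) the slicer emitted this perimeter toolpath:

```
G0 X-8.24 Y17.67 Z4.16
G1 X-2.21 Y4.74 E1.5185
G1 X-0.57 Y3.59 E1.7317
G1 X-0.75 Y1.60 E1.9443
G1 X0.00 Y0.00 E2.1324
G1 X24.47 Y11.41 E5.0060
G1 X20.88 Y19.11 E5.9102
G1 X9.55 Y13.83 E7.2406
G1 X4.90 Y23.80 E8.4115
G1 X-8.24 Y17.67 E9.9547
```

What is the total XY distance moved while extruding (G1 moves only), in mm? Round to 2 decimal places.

93.53 mm

Sum the Euclidean lengths of each G1 segment: total = 93.53 mm.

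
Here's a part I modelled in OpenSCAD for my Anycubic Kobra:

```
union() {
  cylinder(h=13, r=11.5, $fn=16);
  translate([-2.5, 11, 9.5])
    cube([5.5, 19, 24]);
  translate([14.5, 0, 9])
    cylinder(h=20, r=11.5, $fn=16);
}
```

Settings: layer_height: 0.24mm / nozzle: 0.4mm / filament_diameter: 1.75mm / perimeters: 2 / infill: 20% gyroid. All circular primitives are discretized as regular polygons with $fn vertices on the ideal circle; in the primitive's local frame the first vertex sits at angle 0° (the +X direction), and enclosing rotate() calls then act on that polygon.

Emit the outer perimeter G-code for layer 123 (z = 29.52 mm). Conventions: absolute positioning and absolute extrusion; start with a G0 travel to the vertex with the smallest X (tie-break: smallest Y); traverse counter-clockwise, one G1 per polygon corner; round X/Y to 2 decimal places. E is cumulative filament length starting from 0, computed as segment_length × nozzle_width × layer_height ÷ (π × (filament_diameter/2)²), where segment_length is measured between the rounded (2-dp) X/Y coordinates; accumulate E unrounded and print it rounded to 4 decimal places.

G0 X-2.50 Y11.00 Z29.52
G1 X3.00 Y11.00 E0.2195
G1 X3.00 Y30.00 E0.9778
G1 X-2.50 Y30.00 E1.1974
G1 X-2.50 Y11.00 E1.9557

At z = 29.52 mm: the cylinder is not intersected at this z (z outside [0, 13]); the 5.5×19 cube at (-2.5, 11) contributes its full rectangle; the cylinder at (14.5, 0) does not reach this height (z outside [9, 29]); Combining (union): only the 5.5×19 cube at (-2.5, 11) is present, so the union is just that shape — 1 connected region. The outline is a single polygon with 4 vertices. Extrusion per mm of travel: 0.4 × 0.24 / (π × 0.875²) = 0.039912. Accumulating E over each segment gives final E = 1.9557.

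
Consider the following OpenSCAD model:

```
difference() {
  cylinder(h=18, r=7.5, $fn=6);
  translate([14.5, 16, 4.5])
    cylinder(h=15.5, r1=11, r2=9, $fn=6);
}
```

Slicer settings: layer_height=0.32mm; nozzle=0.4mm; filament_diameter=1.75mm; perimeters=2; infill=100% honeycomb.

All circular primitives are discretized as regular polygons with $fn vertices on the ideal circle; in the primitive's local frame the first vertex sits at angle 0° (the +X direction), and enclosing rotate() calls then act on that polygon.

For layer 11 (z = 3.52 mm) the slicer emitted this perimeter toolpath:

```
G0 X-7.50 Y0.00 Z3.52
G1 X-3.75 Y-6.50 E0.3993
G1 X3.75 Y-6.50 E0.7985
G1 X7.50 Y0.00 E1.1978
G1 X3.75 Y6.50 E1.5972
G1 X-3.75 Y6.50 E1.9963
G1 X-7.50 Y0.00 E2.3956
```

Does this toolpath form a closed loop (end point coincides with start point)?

Start point (G0): (-7.50, 0.00). End point (last G1): the path returns to the start — closed.

yes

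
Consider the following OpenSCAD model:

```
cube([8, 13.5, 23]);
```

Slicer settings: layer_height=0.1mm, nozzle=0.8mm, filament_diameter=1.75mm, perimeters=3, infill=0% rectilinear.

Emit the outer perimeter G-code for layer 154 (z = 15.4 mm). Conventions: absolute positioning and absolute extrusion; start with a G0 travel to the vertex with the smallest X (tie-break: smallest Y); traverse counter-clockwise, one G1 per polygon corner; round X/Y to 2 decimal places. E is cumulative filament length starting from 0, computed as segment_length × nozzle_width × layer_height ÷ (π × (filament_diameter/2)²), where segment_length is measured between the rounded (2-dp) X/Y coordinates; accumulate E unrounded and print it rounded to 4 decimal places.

At z = 15.4 mm: the 8×13.5 cube contributes its full rectangle. The outline is a single polygon with 4 vertices. Extrusion per mm of travel: 0.8 × 0.1 / (π × 0.875²) = 0.033260. Accumulating E over each segment gives final E = 1.4302.

G0 X0.00 Y0.00 Z15.40
G1 X8.00 Y0.00 E0.2661
G1 X8.00 Y13.50 E0.7151
G1 X0.00 Y13.50 E0.9812
G1 X0.00 Y0.00 E1.4302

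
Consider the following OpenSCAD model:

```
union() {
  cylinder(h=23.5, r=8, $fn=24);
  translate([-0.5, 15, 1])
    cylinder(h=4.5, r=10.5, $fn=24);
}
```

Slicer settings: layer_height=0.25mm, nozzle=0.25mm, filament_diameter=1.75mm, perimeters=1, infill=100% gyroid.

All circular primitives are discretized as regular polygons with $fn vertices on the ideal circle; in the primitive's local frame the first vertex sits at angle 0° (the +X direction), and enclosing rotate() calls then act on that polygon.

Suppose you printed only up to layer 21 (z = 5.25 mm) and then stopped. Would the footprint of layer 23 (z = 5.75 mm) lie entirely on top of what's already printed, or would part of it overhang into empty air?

entirely on top

Compare the two slices. At z = 5.25: the r=8 cylinder contributes a regular 24-gon of circumradius 8 (area = (24/2)·8.000²·sin(360°/24) = 198.77 mm²); the r=10.5 cylinder at (-0.5, 15) contributes a regular 24-gon of circumradius 10.5 (area = (24/2)·10.500²·sin(360°/24) = 342.42 mm²); Combining (union): the regions partially overlap — summed areas 541.19 mm² minus the doubly-counted overlap 24.19 mm² gives 517.00 mm² — area = 517.00 mm². At z = 5.75: the r=8 cylinder gives a regular 24-gon of circumradius 8 (constant along its height) (area = (24/2)·8.000²·sin(360°/24) = 198.77 mm²); the cylinder at (-0.5, 15) does not reach this height (z outside [1, 5.5]); Taking the union: only the r=8 cylinder is present, so the union is just that shape — area = 198.77 mm². Checking containment: the cross-section at z = 5.75 is a subset of the cross-section at z = 5.25.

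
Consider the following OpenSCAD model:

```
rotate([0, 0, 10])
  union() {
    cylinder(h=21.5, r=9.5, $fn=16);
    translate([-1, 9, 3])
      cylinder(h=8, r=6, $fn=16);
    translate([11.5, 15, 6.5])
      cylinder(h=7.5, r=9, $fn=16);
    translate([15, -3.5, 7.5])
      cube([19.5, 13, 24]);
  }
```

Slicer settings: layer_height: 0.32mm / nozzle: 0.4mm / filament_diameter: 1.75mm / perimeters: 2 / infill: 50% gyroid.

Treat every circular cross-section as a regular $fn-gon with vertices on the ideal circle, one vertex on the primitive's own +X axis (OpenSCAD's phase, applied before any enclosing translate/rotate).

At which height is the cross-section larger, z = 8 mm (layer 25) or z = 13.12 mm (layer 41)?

Layer 25 (z = 8): the r=9.5 cylinder contributes a regular 16-gon of circumradius 9.5 (area = (16/2)·9.500²·sin(360°/16) = 276.30 mm²); the r=6 cylinder at (-1, 9) gives a regular 16-gon of circumradius 6 (constant along its height) (area = (16/2)·6.000²·sin(360°/16) = 110.21 mm²); the cylinder at (11.5, 15): section is a regular 16-gon, circumradius r=9 (area = (16/2)·9.000²·sin(360°/16) = 247.98 mm²); the 19.5×13 cube at (15, -3.5) contributes its full rectangle (area 253.50 mm²); Taking the union: the regions partially overlap — summed areas 887.99 mm² minus the doubly-counted overlap 59.95 mm² gives 828.03 mm² — area = 828.03 mm²; (whole slice rotated 10° about Z — lengths, areas and connectivity unchanged). So its area = 828.03 mm². Layer 41 (z = 13.12): the cylinder: section is a regular 16-gon, circumradius r=9.5 (area = (16/2)·9.500²·sin(360°/16) = 276.30 mm²); the cylinder at (-1, 9) does not reach this height (z outside [3, 11]); the r=9 cylinder at (11.5, 15) gives a regular 16-gon of circumradius 9 (constant along its height) (area = (16/2)·9.000²·sin(360°/16) = 247.98 mm²); the cube at (15, -3.5) is present — its section is the full 19.5×13 rectangle (area 253.50 mm²); Combining (union): the regions partially overlap — summed areas 777.78 mm² minus the doubly-counted overlap 5.46 mm² gives 772.31 mm² — area = 772.31 mm²; (whole slice rotated 10° about Z — lengths, areas and connectivity unchanged). So its area = 772.31 mm². Layer 25 is larger (828.03 vs 772.31 mm²).

layer 25 (z = 8 mm)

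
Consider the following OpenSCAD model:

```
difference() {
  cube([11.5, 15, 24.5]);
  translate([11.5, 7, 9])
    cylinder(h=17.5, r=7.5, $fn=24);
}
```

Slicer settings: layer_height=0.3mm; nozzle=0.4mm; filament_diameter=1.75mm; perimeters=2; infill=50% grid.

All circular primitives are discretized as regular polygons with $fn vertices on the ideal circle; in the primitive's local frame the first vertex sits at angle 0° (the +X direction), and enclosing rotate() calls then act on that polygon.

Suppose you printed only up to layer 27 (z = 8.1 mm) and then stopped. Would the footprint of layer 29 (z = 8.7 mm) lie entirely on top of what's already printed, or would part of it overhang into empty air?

Compare the two slices. At z = 8.1: the cube (footprint 11.5×15) is included at this height (area 172.50 mm²); the cylinder at (11.5, 7) is absent (z outside [9, 26.5]); Taking the first minus the rest: none of the subtracted shapes is present at this height, so the 11.5×15 cube is unchanged — area = 172.50 mm². At z = 8.7: the 11.5×15 cube contributes its full rectangle (area 172.50 mm²); the cylinder at (11.5, 7) does not reach this height (z outside [9, 26.5]); Subtracting the remaining from the first: none of the subtracted shapes is present at this height, so the 11.5×15 cube is unchanged — area = 172.50 mm². Checking containment: the cross-section at z = 8.7 is a subset of the cross-section at z = 8.1.

entirely on top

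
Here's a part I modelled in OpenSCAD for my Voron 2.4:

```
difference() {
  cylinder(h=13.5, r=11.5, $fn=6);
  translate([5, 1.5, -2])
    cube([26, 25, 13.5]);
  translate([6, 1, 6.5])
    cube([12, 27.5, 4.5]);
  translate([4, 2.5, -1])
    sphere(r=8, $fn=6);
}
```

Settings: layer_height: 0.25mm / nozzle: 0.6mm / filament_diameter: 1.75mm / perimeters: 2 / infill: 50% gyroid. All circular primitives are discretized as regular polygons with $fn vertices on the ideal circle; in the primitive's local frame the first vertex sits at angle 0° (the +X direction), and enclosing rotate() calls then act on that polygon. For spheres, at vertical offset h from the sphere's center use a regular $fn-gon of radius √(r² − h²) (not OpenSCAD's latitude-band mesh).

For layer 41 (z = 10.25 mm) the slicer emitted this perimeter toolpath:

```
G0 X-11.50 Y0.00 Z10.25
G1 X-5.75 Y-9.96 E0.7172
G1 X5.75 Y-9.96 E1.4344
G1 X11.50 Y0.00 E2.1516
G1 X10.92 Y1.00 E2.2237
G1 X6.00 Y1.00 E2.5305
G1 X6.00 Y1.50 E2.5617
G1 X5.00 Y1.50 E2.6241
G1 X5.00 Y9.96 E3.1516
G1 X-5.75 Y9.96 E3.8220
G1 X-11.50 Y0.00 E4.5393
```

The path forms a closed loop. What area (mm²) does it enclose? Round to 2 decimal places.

Apply the shoelace formula to the sequence of (X, Y) vertices; enclosed area = 314.23 mm².

314.23 mm²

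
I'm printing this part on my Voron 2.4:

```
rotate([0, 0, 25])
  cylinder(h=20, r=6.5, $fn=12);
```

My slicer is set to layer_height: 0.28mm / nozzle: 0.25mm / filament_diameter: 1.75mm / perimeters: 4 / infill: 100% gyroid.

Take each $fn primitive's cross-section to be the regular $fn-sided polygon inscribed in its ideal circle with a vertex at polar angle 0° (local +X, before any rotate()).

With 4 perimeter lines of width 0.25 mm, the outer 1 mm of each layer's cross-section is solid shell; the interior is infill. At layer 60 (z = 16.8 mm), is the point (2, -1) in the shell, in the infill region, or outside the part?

At z = 16.8 mm: the r=6.5 cylinder gives a regular 12-gon of circumradius 6.5 (constant along its height); (whole slice rotated 25° about Z — lengths, areas and connectivity unchanged). Overall, the cross-section is a single solid region. Undo the 25° rotation: the query point maps to (1.390, -1.752) in the un-rotated model frame. The nearest boundary edge runs (3.25, -5.63)→(5.63, -3.25); distance from the point to it = 4.06 mm. The point is inside the cross-section and 4.06 mm from the nearest boundary — more than the 1 mm shell width (4 × 0.25), so it's in the infill interior.

infill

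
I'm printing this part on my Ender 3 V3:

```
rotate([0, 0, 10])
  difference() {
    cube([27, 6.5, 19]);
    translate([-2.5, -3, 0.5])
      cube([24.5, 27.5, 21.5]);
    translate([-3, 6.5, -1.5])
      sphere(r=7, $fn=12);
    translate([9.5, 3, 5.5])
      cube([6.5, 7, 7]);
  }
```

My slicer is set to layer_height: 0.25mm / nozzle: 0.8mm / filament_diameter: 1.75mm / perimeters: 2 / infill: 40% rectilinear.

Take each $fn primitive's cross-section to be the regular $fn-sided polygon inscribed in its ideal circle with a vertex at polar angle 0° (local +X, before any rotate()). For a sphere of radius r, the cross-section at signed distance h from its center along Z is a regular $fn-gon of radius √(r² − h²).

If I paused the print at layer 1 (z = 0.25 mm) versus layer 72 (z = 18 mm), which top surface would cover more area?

Layer 1 (z = 0.25): the cube is present — its section is the full 27×6.5 rectangle (area 175.50 mm²); the cube at (-2.5, -3) is absent (z outside [0.5, 22]); the sphere at (-3, 6.5): section is a regular 12-gon, circumradius = √(r²−h²) = √(7²−1.75²) = 6.778 (area = (12/2)·6.778²·sin(360°/12) = 137.81 mm²); the cube at (9.5, 3) does not reach this height (z outside [5.5, 12.5]); After the difference (first − rest): starting from the 27×6.5 cube (175.50 mm²), the r=7 sphere at (-3, 6.5) partially overlaps it — only the 15.33 mm² overlap (of its 137.81 mm²) is removed, clipping the outline — area = 160.17 mm²; (whole slice rotated 10° about Z — lengths, areas and connectivity unchanged). So its area = 160.17 mm². Layer 72 (z = 18): the cube (footprint 27×6.5) is included at this height (area 175.50 mm²); the 24.5×27.5 cube at (-2.5, -3) contributes its full rectangle (area 673.75 mm²); the sphere at (-3, 6.5) does not reach this height (|z−center|=19.500 > r=7); the cube at (9.5, 3) does not reach this height (z outside [5.5, 12.5]); After the difference (first − rest): starting from the 27×6.5 cube (175.50 mm²), the 24.5×27.5 cube at (-2.5, -3) partially overlaps it — only the 143.00 mm² overlap (of its 673.75 mm²) is removed, clipping the outline — area = 32.50 mm²; (whole slice rotated 10° about Z — lengths, areas and connectivity unchanged). So its area = 32.50 mm². Layer 1 is larger (160.17 vs 32.50 mm²).

layer 1 (z = 0.25 mm)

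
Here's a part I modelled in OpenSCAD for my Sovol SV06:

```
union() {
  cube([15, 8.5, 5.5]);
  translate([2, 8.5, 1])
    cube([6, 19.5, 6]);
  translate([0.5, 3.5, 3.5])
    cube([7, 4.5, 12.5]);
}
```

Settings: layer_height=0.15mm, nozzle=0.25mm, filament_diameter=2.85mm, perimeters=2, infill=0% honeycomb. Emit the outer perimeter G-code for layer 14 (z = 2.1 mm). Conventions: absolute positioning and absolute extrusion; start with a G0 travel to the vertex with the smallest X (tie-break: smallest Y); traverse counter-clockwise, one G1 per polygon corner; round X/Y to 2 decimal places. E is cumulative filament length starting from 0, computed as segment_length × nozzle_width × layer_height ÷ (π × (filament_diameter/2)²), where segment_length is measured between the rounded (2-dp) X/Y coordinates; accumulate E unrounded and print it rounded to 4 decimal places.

G0 X0.00 Y0.00 Z2.10
G1 X15.00 Y0.00 E0.0882
G1 X15.00 Y8.50 E0.1381
G1 X8.00 Y8.50 E0.1793
G1 X8.00 Y28.00 E0.2939
G1 X2.00 Y28.00 E0.3292
G1 X2.00 Y8.50 E0.4438
G1 X0.00 Y8.50 E0.4556
G1 X0.00 Y0.00 E0.5055

At z = 2.1 mm: the 15×8.5 cube contributes its full rectangle; the 6×19.5 cube at (2, 8.5) contributes its full rectangle; the cube at (0.5, 3.5) is not intersected at this z (z outside [3.5, 16]); Combining (union): the 2 present regions share edge segments without overlapping in area, so areas simply add but the touching pieces fuse into one outline (the shared edge portions become interior and drop out of the boundary) — 1 connected region. The outline is a single polygon with 8 vertices. Extrusion per mm of travel: 0.25 × 0.15 / (π × 1.425²) = 0.005878. Accumulating E over each segment gives final E = 0.5055.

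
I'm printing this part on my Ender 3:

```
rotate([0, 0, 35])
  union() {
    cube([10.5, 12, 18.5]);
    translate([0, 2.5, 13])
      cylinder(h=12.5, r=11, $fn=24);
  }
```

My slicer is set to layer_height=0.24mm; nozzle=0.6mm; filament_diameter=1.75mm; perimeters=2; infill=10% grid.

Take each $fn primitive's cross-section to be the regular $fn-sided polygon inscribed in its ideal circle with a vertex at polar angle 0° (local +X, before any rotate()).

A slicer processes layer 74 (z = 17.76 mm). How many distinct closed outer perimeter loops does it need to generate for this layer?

At z = 17.76 mm: the cube is present — its section is the full 10.5×12 rectangle; the cylinder at (0, 2.5): section is a regular 24-gon, circumradius r=11; Combining (union): the regions partially overlap (shared area 114.03 mm²), so overlapping operands fuse into one piece — 1 connected region; (rotated 35° about Z; rotation is an isometry so areas/perimeters/island counts are preserved). The result has 1 disconnected region.

1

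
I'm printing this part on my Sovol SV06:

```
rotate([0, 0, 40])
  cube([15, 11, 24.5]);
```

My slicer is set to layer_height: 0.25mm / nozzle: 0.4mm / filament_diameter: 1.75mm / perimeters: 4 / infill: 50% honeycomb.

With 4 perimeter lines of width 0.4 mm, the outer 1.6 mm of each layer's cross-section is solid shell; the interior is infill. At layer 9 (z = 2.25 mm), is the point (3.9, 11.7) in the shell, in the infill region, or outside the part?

infill

At z = 2.25 mm: the cube (footprint 15×11) is included at this height; (whole slice rotated 40° about Z — lengths, areas and connectivity unchanged). Overall, the cross-section is a single solid region. Undo the 40° rotation: the query point maps to (10.508, 6.456) in the un-rotated model frame. The nearest boundary edge runs (15.00, 0.00)→(15.00, 11.00); distance from the point to it = 4.49 mm. The point is inside the cross-section and 4.49 mm from the nearest boundary — more than the 1.6 mm shell width (4 × 0.4), so it's in the infill interior.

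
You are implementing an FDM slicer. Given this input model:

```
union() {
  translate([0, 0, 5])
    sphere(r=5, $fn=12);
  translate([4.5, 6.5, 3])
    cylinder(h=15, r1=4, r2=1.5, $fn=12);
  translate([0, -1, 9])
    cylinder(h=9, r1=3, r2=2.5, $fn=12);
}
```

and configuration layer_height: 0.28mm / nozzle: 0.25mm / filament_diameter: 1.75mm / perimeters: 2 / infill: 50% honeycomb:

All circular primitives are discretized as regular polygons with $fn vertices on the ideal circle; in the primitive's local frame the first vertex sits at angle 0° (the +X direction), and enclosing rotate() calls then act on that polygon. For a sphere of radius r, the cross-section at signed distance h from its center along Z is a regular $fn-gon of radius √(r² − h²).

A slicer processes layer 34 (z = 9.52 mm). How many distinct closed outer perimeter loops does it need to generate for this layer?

2

At z = 9.52 mm: the sphere: section is a regular 12-gon, circumradius = √(r²−h²) = √(5²−4.52²) = 2.138; the cone at (4.5, 6.5) (r1=4→r2=1.5) has section circumradius 2.913 here — a regular 12-gon; the cone at (0, -1): at t=0.058 of its height the radius interpolates to r₁+(r₂−r₁)t = 2.971, giving a regular 12-gon of that circumradius; Merging all regions: the regions partially overlap (shared area 13.31 mm²), so overlapping operands fuse into one piece — 2 connected regions. The result has 2 disconnected regions.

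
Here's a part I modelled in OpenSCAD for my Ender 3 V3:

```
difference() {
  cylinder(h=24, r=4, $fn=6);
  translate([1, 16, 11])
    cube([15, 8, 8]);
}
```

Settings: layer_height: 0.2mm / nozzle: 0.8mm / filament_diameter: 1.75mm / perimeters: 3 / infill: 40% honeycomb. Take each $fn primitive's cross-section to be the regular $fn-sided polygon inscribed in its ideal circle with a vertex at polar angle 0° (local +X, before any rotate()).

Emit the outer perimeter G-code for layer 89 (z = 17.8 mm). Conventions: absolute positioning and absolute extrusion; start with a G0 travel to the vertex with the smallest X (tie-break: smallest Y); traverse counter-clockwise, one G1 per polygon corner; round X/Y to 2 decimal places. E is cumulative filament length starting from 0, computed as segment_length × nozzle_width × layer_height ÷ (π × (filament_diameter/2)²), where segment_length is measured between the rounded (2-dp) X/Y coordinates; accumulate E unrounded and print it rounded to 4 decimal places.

G0 X-4.00 Y0.00 Z17.80
G1 X-2.00 Y-3.46 E0.2658
G1 X2.00 Y-3.46 E0.5319
G1 X4.00 Y0.00 E0.7978
G1 X2.00 Y3.46 E1.0636
G1 X-2.00 Y3.46 E1.3297
G1 X-4.00 Y0.00 E1.5955

At z = 17.8 mm: the r=4 cylinder gives a regular 6-gon of circumradius 4 (constant along its height); the 15×8 cube at (1, 16) contributes its full rectangle; Subtracting the remaining from the first: starting from the r=4 cylinder, the 15×8 cube at (1, 16) misses the remaining region (no effect) — 1 connected region. The outline is a single polygon with 6 vertices. Extrusion per mm of travel: 0.8 × 0.2 / (π × 0.875²) = 0.066520. Accumulating E over each segment gives final E = 1.5955.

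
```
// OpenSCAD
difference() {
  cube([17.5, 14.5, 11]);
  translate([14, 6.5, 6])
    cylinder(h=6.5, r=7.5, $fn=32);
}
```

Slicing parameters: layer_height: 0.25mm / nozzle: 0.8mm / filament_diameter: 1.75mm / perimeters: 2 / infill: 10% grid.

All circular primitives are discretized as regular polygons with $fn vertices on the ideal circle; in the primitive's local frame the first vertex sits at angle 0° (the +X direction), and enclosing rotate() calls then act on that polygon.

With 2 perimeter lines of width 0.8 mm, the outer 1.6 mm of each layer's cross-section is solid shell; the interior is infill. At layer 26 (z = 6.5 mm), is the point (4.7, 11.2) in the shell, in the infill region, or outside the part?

infill

At z = 6.5 mm: the cube is present — its section is the full 17.5×14.5 rectangle; the r=7.5 cylinder at (14, 6.5) contributes a regular 32-gon of circumradius 7.5; After the difference (first − rest): starting from the 17.5×14.5 cube, the r=7.5 cylinder at (14, 6.5) partially overlaps it — only the 133.28 mm² overlap (of its 175.58 mm²) is removed, clipping the outline — 1 connected region. Overall, the cross-section is a single solid region. The nearest boundary edge runs (7.76, 10.67)→(7.07, 9.37); distance from the point to it = 2.95 mm. The point is inside the cross-section and 2.95 mm from the nearest boundary — more than the 1.6 mm shell width (2 × 0.8), so it's in the infill interior.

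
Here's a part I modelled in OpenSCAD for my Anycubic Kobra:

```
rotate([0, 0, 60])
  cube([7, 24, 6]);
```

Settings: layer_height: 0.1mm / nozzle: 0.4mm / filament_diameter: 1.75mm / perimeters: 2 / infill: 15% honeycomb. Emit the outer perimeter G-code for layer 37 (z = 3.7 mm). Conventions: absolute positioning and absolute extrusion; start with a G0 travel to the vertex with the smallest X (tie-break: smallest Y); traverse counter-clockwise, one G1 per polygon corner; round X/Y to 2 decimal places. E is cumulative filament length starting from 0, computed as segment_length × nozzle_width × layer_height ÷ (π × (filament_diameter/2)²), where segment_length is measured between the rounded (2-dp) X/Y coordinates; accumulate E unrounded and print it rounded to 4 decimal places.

At z = 3.7 mm: the 7×24 cube contributes its full rectangle; (rotated 60° about Z; rotation is an isometry so areas/perimeters/island counts are preserved). The outline is a single polygon with 4 vertices. Extrusion per mm of travel: 0.4 × 0.1 / (π × 0.875²) = 0.016630. Accumulating E over each segment gives final E = 1.0309.

G0 X-20.78 Y12.00 Z3.70
G1 X0.00 Y0.00 E0.3991
G1 X3.50 Y6.06 E0.5154
G1 X-17.28 Y18.06 E0.9145
G1 X-20.78 Y12.00 E1.0309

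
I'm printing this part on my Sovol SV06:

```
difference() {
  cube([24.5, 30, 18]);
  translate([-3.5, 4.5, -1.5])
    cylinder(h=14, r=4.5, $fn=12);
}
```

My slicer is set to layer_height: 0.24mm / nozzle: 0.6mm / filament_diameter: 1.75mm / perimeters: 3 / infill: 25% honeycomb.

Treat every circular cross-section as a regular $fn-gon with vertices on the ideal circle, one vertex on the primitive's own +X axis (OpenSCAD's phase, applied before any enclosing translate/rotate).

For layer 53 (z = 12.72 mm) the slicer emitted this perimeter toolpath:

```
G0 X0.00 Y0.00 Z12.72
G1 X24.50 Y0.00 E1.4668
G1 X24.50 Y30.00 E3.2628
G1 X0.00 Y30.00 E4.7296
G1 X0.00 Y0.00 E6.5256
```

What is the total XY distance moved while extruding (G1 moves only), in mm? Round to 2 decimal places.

109.00 mm

Sum the Euclidean lengths of each G1 segment: total = 109.00 mm.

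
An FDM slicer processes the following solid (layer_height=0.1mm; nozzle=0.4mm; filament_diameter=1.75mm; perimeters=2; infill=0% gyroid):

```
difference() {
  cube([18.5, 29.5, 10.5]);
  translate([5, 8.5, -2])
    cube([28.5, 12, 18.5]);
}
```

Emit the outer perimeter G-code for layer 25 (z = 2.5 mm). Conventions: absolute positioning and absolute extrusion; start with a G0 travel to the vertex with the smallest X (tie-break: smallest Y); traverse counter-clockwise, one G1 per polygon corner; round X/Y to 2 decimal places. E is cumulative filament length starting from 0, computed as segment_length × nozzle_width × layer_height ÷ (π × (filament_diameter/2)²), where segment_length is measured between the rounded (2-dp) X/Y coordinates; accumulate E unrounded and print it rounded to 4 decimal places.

At z = 2.5 mm: the cube is present — its section is the full 18.5×29.5 rectangle; the cube at (5, 8.5) is present — its section is the full 28.5×12 rectangle; Subtracting the remaining from the first: starting from the 18.5×29.5 cube, the 28.5×12 cube at (5, 8.5) partially overlaps it — only the 162.00 mm² overlap (of its 342.00 mm²) is removed, clipping the outline — 1 connected region. The outline is a single polygon with 8 vertices. Extrusion per mm of travel: 0.4 × 0.1 / (π × 0.875²) = 0.016630. Accumulating E over each segment gives final E = 2.0455.

G0 X0.00 Y0.00 Z2.50
G1 X18.50 Y0.00 E0.3077
G1 X18.50 Y8.50 E0.4490
G1 X5.00 Y8.50 E0.6735
G1 X5.00 Y20.50 E0.8731
G1 X18.50 Y20.50 E1.0976
G1 X18.50 Y29.50 E1.2473
G1 X0.00 Y29.50 E1.5549
G1 X0.00 Y0.00 E2.0455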